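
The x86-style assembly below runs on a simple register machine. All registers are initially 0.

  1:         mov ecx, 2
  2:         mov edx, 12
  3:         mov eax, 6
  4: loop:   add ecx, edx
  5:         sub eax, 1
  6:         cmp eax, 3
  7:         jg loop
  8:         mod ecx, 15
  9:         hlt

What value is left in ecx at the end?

ecx=2
edx=12
eax=6
ecx=2+12=14
eax=6-1=5
cmp eax, 3  (cmp 5,3)
jg loop: taken
ecx=14+12=26
eax=5-1=4
cmp eax, 3  (cmp 4,3)
jg loop: taken
ecx=26+12=38
eax=4-1=3
cmp eax, 3  (cmp 3,3)
jg loop: not taken
ecx=38%15=8
halt.

8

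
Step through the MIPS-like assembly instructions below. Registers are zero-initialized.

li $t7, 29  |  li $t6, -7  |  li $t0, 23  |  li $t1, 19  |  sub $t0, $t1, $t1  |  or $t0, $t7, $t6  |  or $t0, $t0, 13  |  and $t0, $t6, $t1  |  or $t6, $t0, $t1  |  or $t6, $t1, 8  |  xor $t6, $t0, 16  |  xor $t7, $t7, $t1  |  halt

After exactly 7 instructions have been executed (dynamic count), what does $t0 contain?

li $t7, 29 → $t7=29
li $t6, -7 → $t6=-7
li $t0, 23 → $t0=23
li $t1, 19 → $t1=19
sub $t0, $t1, $t1 → $t0=19-19=0
or $t0, $t7, $t6 → $t0=29|(-7)=-3
or $t0, $t0, 13 → $t0=(-3)|13=-3
After step 7: $t0 = -3.

-3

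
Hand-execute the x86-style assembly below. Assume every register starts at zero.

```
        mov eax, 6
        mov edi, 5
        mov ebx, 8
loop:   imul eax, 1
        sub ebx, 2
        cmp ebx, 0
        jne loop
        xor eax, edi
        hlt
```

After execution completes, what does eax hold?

after mov eax, 6: eax=6
after mov edi, 5: edi=5
after mov ebx, 8: ebx=8
after imul eax, 1: eax=6*1=6
after sub ebx, 2: ebx=8-2=6
cmp ebx, 0  (cmp 6,0)
jne loop: taken
after imul eax, 1: eax=6*1=6
after sub ebx, 2: ebx=6-2=4
cmp ebx, 0  (cmp 4,0)
jne loop: taken
after imul eax, 1: eax=6*1=6
after sub ebx, 2: ebx=4-2=2
cmp ebx, 0  (cmp 2,0)
jne loop: taken
after imul eax, 1: eax=6*1=6
after sub ebx, 2: ebx=2-2=0
cmp ebx, 0  (cmp 0,0)
jne loop: not taken
after xor eax, edi: eax=6^5=3
halt.

3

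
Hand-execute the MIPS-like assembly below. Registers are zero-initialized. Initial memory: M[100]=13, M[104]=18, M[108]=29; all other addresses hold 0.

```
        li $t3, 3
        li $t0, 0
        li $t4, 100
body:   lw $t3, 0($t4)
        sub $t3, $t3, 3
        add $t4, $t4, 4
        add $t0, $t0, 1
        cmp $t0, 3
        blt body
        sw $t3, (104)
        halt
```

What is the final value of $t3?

26

li $t3, 3 → $t3=3
li $t0, 0 → $t0=0
li $t4, 100 → $t4=100
lw $t3, 0($t4) → $t3=M[100]=13
sub $t3, $t3, 3 → $t3=13-3=10
add $t4, $t4, 4 → $t4=100+4=104
add $t0, $t0, 1 → $t0=0+1=1
cmp $t0, 3  (cmp 1,3)
blt body: taken
lw $t3, 0($t4) → $t3=M[104]=18
sub $t3, $t3, 3 → $t3=18-3=15
add $t4, $t4, 4 → $t4=104+4=108
add $t0, $t0, 1 → $t0=1+1=2
cmp $t0, 3  (cmp 2,3)
blt body: taken
lw $t3, 0($t4) → $t3=M[108]=29
sub $t3, $t3, 3 → $t3=29-3=26
add $t4, $t4, 4 → $t4=108+4=112
add $t0, $t0, 1 → $t0=2+1=3
cmp $t0, 3  (cmp 3,3)
blt body: not taken
sw $t3, (104) → M[104]=26
halt.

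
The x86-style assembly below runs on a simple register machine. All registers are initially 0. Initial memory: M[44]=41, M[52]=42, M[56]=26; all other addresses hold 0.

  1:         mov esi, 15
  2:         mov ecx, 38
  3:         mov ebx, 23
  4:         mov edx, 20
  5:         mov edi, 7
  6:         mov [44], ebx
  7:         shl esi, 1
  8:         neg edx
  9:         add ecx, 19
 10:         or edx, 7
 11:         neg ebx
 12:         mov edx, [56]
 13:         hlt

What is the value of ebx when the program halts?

-23

after mov esi, 15: esi=15
after mov ecx, 38: ecx=38
after mov ebx, 23: ebx=23
after mov edx, 20: edx=20
after mov edi, 7: edi=7
mov [44], ebx → M[44]=23
after shl esi, 1: esi=15<<1=30
after neg edx: edx=-(20)=-20
after add ecx, 19: ecx=38+19=57
after or edx, 7: edx=(-20)|7=-17
after neg ebx: ebx=-(23)=-23
after mov edx, [56]: edx=M[56]=26
halt.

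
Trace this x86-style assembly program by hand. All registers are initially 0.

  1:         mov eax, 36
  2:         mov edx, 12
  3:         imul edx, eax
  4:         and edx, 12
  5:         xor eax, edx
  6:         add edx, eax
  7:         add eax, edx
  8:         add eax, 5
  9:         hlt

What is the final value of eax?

77

mov eax, 36 → eax=36
mov edx, 12 → edx=12
imul edx, eax → edx=12*36=432
and edx, 12 → edx=432&12=0
xor eax, edx → eax=36^0=36
add edx, eax → edx=0+36=36
add eax, edx → eax=36+36=72
add eax, 5 → eax=72+5=77
halt.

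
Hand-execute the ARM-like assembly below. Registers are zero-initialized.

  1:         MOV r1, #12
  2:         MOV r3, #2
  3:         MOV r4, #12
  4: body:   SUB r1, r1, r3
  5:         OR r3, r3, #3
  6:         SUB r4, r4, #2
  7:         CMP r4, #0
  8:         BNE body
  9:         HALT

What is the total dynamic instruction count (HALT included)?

MOV r1, #12 → r1=12
MOV r3, #2 → r3=2
MOV r4, #12 → r4=12
SUB r1, r1, r3 → r1=12-2=10
OR r3, r3, #3 → r3=2|3=3
SUB r4, r4, #2 → r4=12-2=10
CMP r4, #0  (cmp 10,0)
BNE body: taken
SUB r1, r1, r3 → r1=10-3=7
OR r3, r3, #3 → r3=3|3=3
SUB r4, r4, #2 → r4=10-2=8
CMP r4, #0  (cmp 8,0)
BNE body: taken
SUB r1, r1, r3 → r1=7-3=4
OR r3, r3, #3 → r3=3|3=3
SUB r4, r4, #2 → r4=8-2=6
CMP r4, #0  (cmp 6,0)
BNE body: taken
SUB r1, r1, r3 → r1=4-3=1
OR r3, r3, #3 → r3=3|3=3
SUB r4, r4, #2 → r4=6-2=4
CMP r4, #0  (cmp 4,0)
BNE body: taken
SUB r1, r1, r3 → r1=1-3=-2
OR r3, r3, #3 → r3=3|3=3
SUB r4, r4, #2 → r4=4-2=2
CMP r4, #0  (cmp 2,0)
BNE body: taken
SUB r1, r1, r3 → r1=(-2)-3=-5
OR r3, r3, #3 → r3=3|3=3
SUB r4, r4, #2 → r4=2-2=0
CMP r4, #0  (cmp 0,0)
BNE body: not taken
halt.
Total executed instructions: 34.

34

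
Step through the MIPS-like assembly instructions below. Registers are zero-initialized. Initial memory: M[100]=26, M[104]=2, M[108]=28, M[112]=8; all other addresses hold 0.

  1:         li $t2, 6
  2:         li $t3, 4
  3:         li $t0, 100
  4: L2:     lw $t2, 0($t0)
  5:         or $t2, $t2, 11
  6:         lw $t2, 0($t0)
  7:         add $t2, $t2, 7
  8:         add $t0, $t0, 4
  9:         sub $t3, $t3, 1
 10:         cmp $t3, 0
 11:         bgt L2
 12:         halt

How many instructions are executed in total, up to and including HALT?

36

after li $t2, 6: $t2=6
after li $t3, 4: $t3=4
after li $t0, 100: $t0=100
after lw $t2, 0($t0): $t2=M[100]=26
after or $t2, $t2, 11: $t2=26|11=27
after lw $t2, 0($t0): $t2=M[100]=26
after add $t2, $t2, 7: $t2=26+7=33
after add $t0, $t0, 4: $t0=100+4=104
after sub $t3, $t3, 1: $t3=4-1=3
cmp $t3, 0  (cmp 3,0)
bgt L2: taken
after lw $t2, 0($t0): $t2=M[104]=2
after or $t2, $t2, 11: $t2=2|11=11
after lw $t2, 0($t0): $t2=M[104]=2
after add $t2, $t2, 7: $t2=2+7=9
after add $t0, $t0, 4: $t0=104+4=108
after sub $t3, $t3, 1: $t3=3-1=2
cmp $t3, 0  (cmp 2,0)
bgt L2: taken
after lw $t2, 0($t0): $t2=M[108]=28
after or $t2, $t2, 11: $t2=28|11=31
after lw $t2, 0($t0): $t2=M[108]=28
after add $t2, $t2, 7: $t2=28+7=35
after add $t0, $t0, 4: $t0=108+4=112
after sub $t3, $t3, 1: $t3=2-1=1
cmp $t3, 0  (cmp 1,0)
bgt L2: taken
after lw $t2, 0($t0): $t2=M[112]=8
after or $t2, $t2, 11: $t2=8|11=11
after lw $t2, 0($t0): $t2=M[112]=8
after add $t2, $t2, 7: $t2=8+7=15
after add $t0, $t0, 4: $t0=112+4=116
after sub $t3, $t3, 1: $t3=1-1=0
cmp $t3, 0  (cmp 0,0)
bgt L2: not taken
halt.
Total executed instructions: 36.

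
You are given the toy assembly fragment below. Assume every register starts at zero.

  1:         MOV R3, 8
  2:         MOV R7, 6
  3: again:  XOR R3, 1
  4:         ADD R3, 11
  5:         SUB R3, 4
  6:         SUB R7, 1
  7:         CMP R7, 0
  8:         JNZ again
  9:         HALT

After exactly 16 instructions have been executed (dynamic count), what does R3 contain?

MOV R3, 8 → R3=8
MOV R7, 6 → R7=6
XOR R3, 1 → R3=8^1=9
ADD R3, 11 → R3=9+11=20
SUB R3, 4 → R3=20-4=16
SUB R7, 1 → R7=6-1=5
CMP R7, 0  (cmp 5,0)
JNZ again: taken
XOR R3, 1 → R3=16^1=17
ADD R3, 11 → R3=17+11=28
SUB R3, 4 → R3=28-4=24
SUB R7, 1 → R7=5-1=4
CMP R7, 0  (cmp 4,0)
JNZ again: taken
XOR R3, 1 → R3=24^1=25
ADD R3, 11 → R3=25+11=36
After step 16: R3 = 36.

36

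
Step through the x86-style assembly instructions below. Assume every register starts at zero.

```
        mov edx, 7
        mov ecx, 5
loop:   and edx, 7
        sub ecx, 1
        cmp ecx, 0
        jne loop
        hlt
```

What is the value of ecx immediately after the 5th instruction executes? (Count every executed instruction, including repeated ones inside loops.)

after mov edx, 7: edx=7
after mov ecx, 5: ecx=5
after and edx, 7: edx=7&7=7
after sub ecx, 1: ecx=5-1=4
cmp ecx, 0  (cmp 4,0)
After step 5: ecx = 4.

4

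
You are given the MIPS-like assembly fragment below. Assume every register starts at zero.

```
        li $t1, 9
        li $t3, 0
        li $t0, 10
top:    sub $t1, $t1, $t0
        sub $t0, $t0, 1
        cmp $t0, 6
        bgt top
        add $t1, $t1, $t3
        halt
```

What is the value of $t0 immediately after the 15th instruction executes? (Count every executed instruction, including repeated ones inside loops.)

after li $t1, 9: $t1=9
after li $t3, 0: $t3=0
after li $t0, 10: $t0=10
after sub $t1, $t1, $t0: $t1=9-10=-1
after sub $t0, $t0, 1: $t0=10-1=9
cmp $t0, 6  (cmp 9,6)
bgt top: taken
after sub $t1, $t1, $t0: $t1=(-1)-9=-10
after sub $t0, $t0, 1: $t0=9-1=8
cmp $t0, 6  (cmp 8,6)
bgt top: taken
after sub $t1, $t1, $t0: $t1=(-10)-8=-18
after sub $t0, $t0, 1: $t0=8-1=7
cmp $t0, 6  (cmp 7,6)
bgt top: taken
After step 15: $t0 = 7.

7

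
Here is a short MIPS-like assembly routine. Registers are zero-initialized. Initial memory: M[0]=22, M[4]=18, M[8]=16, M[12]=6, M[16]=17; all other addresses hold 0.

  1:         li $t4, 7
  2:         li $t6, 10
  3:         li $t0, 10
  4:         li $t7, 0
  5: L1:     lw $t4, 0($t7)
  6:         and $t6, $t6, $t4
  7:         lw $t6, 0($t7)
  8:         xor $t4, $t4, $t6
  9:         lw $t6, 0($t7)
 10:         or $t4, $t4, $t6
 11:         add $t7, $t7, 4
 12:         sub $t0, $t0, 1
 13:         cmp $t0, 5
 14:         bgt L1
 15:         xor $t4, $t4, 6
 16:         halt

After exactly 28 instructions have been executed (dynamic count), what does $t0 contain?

8

after li $t4, 7: $t4=7
after li $t6, 10: $t6=10
after li $t0, 10: $t0=10
after li $t7, 0: $t7=0
after lw $t4, 0($t7): $t4=M[0]=22
after and $t6, $t6, $t4: $t6=10&22=2
after lw $t6, 0($t7): $t6=M[0]=22
after xor $t4, $t4, $t6: $t4=22^22=0
after lw $t6, 0($t7): $t6=M[0]=22
after or $t4, $t4, $t6: $t4=0|22=22
after add $t7, $t7, 4: $t7=0+4=4
after sub $t0, $t0, 1: $t0=10-1=9
cmp $t0, 5  (cmp 9,5)
bgt L1: taken
after lw $t4, 0($t7): $t4=M[4]=18
after and $t6, $t6, $t4: $t6=22&18=18
after lw $t6, 0($t7): $t6=M[4]=18
after xor $t4, $t4, $t6: $t4=18^18=0
after lw $t6, 0($t7): $t6=M[4]=18
after or $t4, $t4, $t6: $t4=0|18=18
after add $t7, $t7, 4: $t7=4+4=8
after sub $t0, $t0, 1: $t0=9-1=8
cmp $t0, 5  (cmp 8,5)
bgt L1: taken
after lw $t4, 0($t7): $t4=M[8]=16
after and $t6, $t6, $t4: $t6=18&16=16
after lw $t6, 0($t7): $t6=M[8]=16
after xor $t4, $t4, $t6: $t4=16^16=0
After step 28: $t0 = 8.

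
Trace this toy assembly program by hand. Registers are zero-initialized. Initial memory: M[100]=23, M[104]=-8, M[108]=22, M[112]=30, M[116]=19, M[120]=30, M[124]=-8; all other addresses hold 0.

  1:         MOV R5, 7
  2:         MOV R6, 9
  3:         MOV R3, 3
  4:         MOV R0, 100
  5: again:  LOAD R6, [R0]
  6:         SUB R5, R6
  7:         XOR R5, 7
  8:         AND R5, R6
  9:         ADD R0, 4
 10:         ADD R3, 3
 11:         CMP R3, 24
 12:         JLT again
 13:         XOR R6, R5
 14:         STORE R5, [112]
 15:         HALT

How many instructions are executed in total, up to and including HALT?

63

MOV R5, 7 → R5=7
MOV R6, 9 → R6=9
MOV R3, 3 → R3=3
MOV R0, 100 → R0=100
LOAD R6, [R0] → R6=M[100]=23
SUB R5, R6 → R5=7-23=-16
XOR R5, 7 → R5=(-16)^7=-9
AND R5, R6 → R5=(-9)&23=23
ADD R0, 4 → R0=100+4=104
ADD R3, 3 → R3=3+3=6
CMP R3, 24  (cmp 6,24)
JLT again: taken
LOAD R6, [R0] → R6=M[104]=-8
SUB R5, R6 → R5=23-(-8)=31
XOR R5, 7 → R5=31^7=24
AND R5, R6 → R5=24&(-8)=24
ADD R0, 4 → R0=104+4=108
ADD R3, 3 → R3=6+3=9
CMP R3, 24  (cmp 9,24)
JLT again: taken
LOAD R6, [R0] → R6=M[108]=22
SUB R5, R6 → R5=24-22=2
XOR R5, 7 → R5=2^7=5
AND R5, R6 → R5=5&22=4
ADD R0, 4 → R0=108+4=112
ADD R3, 3 → R3=9+3=12
CMP R3, 24  (cmp 12,24)
JLT again: taken
LOAD R6, [R0] → R6=M[112]=30
SUB R5, R6 → R5=4-30=-26
XOR R5, 7 → R5=(-26)^7=-31
AND R5, R6 → R5=(-31)&30=0
ADD R0, 4 → R0=112+4=116
ADD R3, 3 → R3=12+3=15
CMP R3, 24  (cmp 15,24)
JLT again: taken
LOAD R6, [R0] → R6=M[116]=19
SUB R5, R6 → R5=0-19=-19
XOR R5, 7 → R5=(-19)^7=-22
AND R5, R6 → R5=(-22)&19=2
ADD R0, 4 → R0=116+4=120
ADD R3, 3 → R3=15+3=18
CMP R3, 24  (cmp 18,24)
JLT again: taken
LOAD R6, [R0] → R6=M[120]=30
SUB R5, R6 → R5=2-30=-28
XOR R5, 7 → R5=(-28)^7=-29
AND R5, R6 → R5=(-29)&30=2
ADD R0, 4 → R0=120+4=124
ADD R3, 3 → R3=18+3=21
CMP R3, 24  (cmp 21,24)
JLT again: taken
LOAD R6, [R0] → R6=M[124]=-8
SUB R5, R6 → R5=2-(-8)=10
XOR R5, 7 → R5=10^7=13
AND R5, R6 → R5=13&(-8)=8
ADD R0, 4 → R0=124+4=128
ADD R3, 3 → R3=21+3=24
CMP R3, 24  (cmp 24,24)
JLT again: not taken
XOR R6, R5 → R6=(-8)^8=-16
STORE R5, [112] → M[112]=8
halt.
Total executed instructions: 63.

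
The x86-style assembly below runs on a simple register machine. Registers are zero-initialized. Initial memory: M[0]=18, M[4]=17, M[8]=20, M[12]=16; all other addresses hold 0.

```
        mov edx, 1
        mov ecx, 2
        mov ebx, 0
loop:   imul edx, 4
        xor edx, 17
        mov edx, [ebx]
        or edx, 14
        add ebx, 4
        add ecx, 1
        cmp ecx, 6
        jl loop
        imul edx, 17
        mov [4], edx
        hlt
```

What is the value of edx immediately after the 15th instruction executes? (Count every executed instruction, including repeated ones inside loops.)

mov edx, 1 → edx=1
mov ecx, 2 → ecx=2
mov ebx, 0 → ebx=0
imul edx, 4 → edx=1*4=4
xor edx, 17 → edx=4^17=21
mov edx, [ebx] → edx=M[0]=18
or edx, 14 → edx=18|14=30
add ebx, 4 → ebx=0+4=4
add ecx, 1 → ecx=2+1=3
cmp ecx, 6  (cmp 3,6)
jl loop: taken
imul edx, 4 → edx=30*4=120
xor edx, 17 → edx=120^17=105
mov edx, [ebx] → edx=M[4]=17
or edx, 14 → edx=17|14=31
After step 15: edx = 31.

31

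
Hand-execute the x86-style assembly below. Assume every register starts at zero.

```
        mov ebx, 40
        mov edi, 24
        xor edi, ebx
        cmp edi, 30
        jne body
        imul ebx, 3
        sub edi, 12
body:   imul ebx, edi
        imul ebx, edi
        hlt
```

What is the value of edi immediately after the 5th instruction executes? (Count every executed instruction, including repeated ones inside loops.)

48

ebx=40
edi=24
edi=24^40=48
cmp edi, 30  (cmp 48,30)
jne body: taken
After step 5: edi = 48.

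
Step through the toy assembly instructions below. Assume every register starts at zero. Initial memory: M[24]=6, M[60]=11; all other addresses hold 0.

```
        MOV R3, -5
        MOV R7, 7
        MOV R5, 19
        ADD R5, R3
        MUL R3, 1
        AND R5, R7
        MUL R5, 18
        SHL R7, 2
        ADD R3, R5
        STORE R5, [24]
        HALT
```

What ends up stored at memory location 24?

108

MOV R3, -5 → R3=-5
MOV R7, 7 → R7=7
MOV R5, 19 → R5=19
ADD R5, R3 → R5=19+(-5)=14
MUL R3, 1 → R3=(-5)*1=-5
AND R5, R7 → R5=14&7=6
MUL R5, 18 → R5=6*18=108
SHL R7, 2 → R7=7<<2=28
ADD R3, R5 → R3=(-5)+108=103
STORE R5, [24] → M[24]=108
halt.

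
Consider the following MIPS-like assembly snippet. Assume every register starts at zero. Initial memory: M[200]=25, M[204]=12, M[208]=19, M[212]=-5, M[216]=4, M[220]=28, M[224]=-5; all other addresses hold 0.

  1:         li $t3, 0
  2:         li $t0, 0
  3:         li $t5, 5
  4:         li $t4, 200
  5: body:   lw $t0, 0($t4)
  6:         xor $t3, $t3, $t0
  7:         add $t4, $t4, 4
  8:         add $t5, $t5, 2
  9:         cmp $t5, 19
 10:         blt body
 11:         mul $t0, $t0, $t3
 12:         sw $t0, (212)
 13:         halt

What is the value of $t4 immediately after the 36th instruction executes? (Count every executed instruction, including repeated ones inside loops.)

after li $t3, 0: $t3=0
after li $t0, 0: $t0=0
after li $t5, 5: $t5=5
after li $t4, 200: $t4=200
after lw $t0, 0($t4): $t0=M[200]=25
after xor $t3, $t3, $t0: $t3=0^25=25
after add $t4, $t4, 4: $t4=200+4=204
after add $t5, $t5, 2: $t5=5+2=7
cmp $t5, 19  (cmp 7,19)
blt body: taken
after lw $t0, 0($t4): $t0=M[204]=12
after xor $t3, $t3, $t0: $t3=25^12=21
after add $t4, $t4, 4: $t4=204+4=208
after add $t5, $t5, 2: $t5=7+2=9
cmp $t5, 19  (cmp 9,19)
blt body: taken
after lw $t0, 0($t4): $t0=M[208]=19
after xor $t3, $t3, $t0: $t3=21^19=6
after add $t4, $t4, 4: $t4=208+4=212
after add $t5, $t5, 2: $t5=9+2=11
cmp $t5, 19  (cmp 11,19)
blt body: taken
after lw $t0, 0($t4): $t0=M[212]=-5
after xor $t3, $t3, $t0: $t3=6^(-5)=-3
after add $t4, $t4, 4: $t4=212+4=216
after add $t5, $t5, 2: $t5=11+2=13
cmp $t5, 19  (cmp 13,19)
blt body: taken
after lw $t0, 0($t4): $t0=M[216]=4
after xor $t3, $t3, $t0: $t3=(-3)^4=-7
after add $t4, $t4, 4: $t4=216+4=220
after add $t5, $t5, 2: $t5=13+2=15
cmp $t5, 19  (cmp 15,19)
blt body: taken
after lw $t0, 0($t4): $t0=M[220]=28
after xor $t3, $t3, $t0: $t3=(-7)^28=-27
After step 36: $t4 = 220.

220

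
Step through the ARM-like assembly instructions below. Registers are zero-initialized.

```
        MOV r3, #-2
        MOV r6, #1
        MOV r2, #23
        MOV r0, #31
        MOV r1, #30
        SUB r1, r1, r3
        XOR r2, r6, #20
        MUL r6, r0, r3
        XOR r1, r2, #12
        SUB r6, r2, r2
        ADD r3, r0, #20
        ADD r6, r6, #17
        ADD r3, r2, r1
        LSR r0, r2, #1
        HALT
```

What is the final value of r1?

25

r3=-2
r6=1
r2=23
r0=31
r1=30
r1=30-(-2)=32
r2=1^20=21
r6=31*(-2)=-62
r1=21^12=25
r6=21-21=0
r3=31+20=51
r6=0+17=17
r3=21+25=46
r0=21>>1=10
halt.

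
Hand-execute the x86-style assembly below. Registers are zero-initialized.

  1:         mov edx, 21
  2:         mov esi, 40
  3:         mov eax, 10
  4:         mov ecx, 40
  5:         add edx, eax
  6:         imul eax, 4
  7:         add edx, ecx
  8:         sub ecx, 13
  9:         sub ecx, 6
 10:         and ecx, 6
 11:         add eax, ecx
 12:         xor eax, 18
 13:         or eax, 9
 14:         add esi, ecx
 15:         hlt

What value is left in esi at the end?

mov edx, 21 → edx=21
mov esi, 40 → esi=40
mov eax, 10 → eax=10
mov ecx, 40 → ecx=40
add edx, eax → edx=21+10=31
imul eax, 4 → eax=10*4=40
add edx, ecx → edx=31+40=71
sub ecx, 13 → ecx=40-13=27
sub ecx, 6 → ecx=27-6=21
and ecx, 6 → ecx=21&6=4
add eax, ecx → eax=40+4=44
xor eax, 18 → eax=44^18=62
or eax, 9 → eax=62|9=63
add esi, ecx → esi=40+4=44
halt.

44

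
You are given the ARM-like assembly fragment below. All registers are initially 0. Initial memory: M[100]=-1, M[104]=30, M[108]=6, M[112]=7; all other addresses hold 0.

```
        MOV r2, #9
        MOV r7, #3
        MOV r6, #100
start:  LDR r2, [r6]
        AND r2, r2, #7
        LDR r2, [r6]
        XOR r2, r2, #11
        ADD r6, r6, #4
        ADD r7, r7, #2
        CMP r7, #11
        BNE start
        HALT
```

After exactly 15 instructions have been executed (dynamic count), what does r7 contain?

after MOV r2, #9: r2=9
after MOV r7, #3: r7=3
after MOV r6, #100: r6=100
after LDR r2, [r6]: r2=M[100]=-1
after AND r2, r2, #7: r2=(-1)&7=7
after LDR r2, [r6]: r2=M[100]=-1
after XOR r2, r2, #11: r2=(-1)^11=-12
after ADD r6, r6, #4: r6=100+4=104
after ADD r7, r7, #2: r7=3+2=5
CMP r7, #11  (cmp 5,11)
BNE start: taken
after LDR r2, [r6]: r2=M[104]=30
after AND r2, r2, #7: r2=30&7=6
after LDR r2, [r6]: r2=M[104]=30
after XOR r2, r2, #11: r2=30^11=21
After step 15: r7 = 5.

5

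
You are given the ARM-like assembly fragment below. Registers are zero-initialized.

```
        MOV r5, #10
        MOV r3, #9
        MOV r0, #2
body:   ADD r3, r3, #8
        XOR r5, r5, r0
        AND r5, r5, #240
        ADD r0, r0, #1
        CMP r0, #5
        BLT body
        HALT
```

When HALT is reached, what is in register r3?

r5=10
r3=9
r0=2
r3=9+8=17
r5=10^2=8
r5=8&240=0
r0=2+1=3
CMP r0, #5  (cmp 3,5)
BLT body: taken
r3=17+8=25
r5=0^3=3
r5=3&240=0
r0=3+1=4
CMP r0, #5  (cmp 4,5)
BLT body: taken
r3=25+8=33
r5=0^4=4
r5=4&240=0
r0=4+1=5
CMP r0, #5  (cmp 5,5)
BLT body: not taken
halt.

33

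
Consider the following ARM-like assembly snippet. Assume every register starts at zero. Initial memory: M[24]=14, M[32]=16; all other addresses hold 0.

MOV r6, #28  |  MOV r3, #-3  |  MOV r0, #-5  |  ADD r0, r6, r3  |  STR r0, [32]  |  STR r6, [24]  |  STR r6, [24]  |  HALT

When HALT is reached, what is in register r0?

r6=28
r3=-3
r0=-5
r0=28+(-3)=25
STR r0, [32] → M[32]=25
STR r6, [24] → M[24]=28
STR r6, [24] → M[24]=28
halt.

25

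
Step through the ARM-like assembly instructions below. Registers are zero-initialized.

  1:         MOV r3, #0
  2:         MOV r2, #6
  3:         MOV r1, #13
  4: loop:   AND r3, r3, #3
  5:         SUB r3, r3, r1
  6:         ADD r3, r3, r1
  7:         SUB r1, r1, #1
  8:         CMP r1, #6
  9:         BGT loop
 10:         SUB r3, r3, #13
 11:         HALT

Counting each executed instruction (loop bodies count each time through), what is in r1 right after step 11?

MOV r3, #0 → r3=0
MOV r2, #6 → r2=6
MOV r1, #13 → r1=13
AND r3, r3, #3 → r3=0&3=0
SUB r3, r3, r1 → r3=0-13=-13
ADD r3, r3, r1 → r3=(-13)+13=0
SUB r1, r1, #1 → r1=13-1=12
CMP r1, #6  (cmp 12,6)
BGT loop: taken
AND r3, r3, #3 → r3=0&3=0
SUB r3, r3, r1 → r3=0-12=-12
After step 11: r1 = 12.

12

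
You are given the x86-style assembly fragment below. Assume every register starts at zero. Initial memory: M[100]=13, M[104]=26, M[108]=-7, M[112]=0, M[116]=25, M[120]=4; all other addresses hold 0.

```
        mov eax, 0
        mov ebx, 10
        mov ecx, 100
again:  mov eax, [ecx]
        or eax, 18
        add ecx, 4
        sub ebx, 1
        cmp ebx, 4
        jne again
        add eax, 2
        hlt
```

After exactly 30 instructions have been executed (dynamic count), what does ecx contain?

120

mov eax, 0 → eax=0
mov ebx, 10 → ebx=10
mov ecx, 100 → ecx=100
mov eax, [ecx] → eax=M[100]=13
or eax, 18 → eax=13|18=31
add ecx, 4 → ecx=100+4=104
sub ebx, 1 → ebx=10-1=9
cmp ebx, 4  (cmp 9,4)
jne again: taken
mov eax, [ecx] → eax=M[104]=26
or eax, 18 → eax=26|18=26
add ecx, 4 → ecx=104+4=108
sub ebx, 1 → ebx=9-1=8
cmp ebx, 4  (cmp 8,4)
jne again: taken
mov eax, [ecx] → eax=M[108]=-7
or eax, 18 → eax=(-7)|18=-5
add ecx, 4 → ecx=108+4=112
sub ebx, 1 → ebx=8-1=7
cmp ebx, 4  (cmp 7,4)
jne again: taken
mov eax, [ecx] → eax=M[112]=0
or eax, 18 → eax=0|18=18
add ecx, 4 → ecx=112+4=116
sub ebx, 1 → ebx=7-1=6
cmp ebx, 4  (cmp 6,4)
jne again: taken
mov eax, [ecx] → eax=M[116]=25
or eax, 18 → eax=25|18=27
add ecx, 4 → ecx=116+4=120
After step 30: ecx = 120.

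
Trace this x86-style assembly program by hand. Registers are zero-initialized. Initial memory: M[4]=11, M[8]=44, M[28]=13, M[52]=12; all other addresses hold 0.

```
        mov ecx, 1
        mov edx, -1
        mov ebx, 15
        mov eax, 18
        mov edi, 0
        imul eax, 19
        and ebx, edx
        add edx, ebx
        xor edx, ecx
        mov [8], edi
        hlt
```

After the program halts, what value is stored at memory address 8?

0

ecx=1
edx=-1
ebx=15
eax=18
edi=0
eax=18*19=342
ebx=15&(-1)=15
edx=(-1)+15=14
edx=14^1=15
mov [8], edi → M[8]=0
halt.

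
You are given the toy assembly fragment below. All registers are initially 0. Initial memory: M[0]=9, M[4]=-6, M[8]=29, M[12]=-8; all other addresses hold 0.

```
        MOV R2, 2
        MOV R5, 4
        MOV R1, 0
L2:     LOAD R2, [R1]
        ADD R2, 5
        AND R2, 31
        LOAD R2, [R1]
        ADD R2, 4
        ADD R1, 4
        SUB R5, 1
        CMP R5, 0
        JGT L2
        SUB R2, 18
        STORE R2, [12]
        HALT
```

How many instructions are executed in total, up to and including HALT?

R2=2
R5=4
R1=0
R2=M[0]=9
R2=9+5=14
R2=14&31=14
R2=M[0]=9
R2=9+4=13
R1=0+4=4
R5=4-1=3
CMP R5, 0  (cmp 3,0)
JGT L2: taken
R2=M[4]=-6
R2=(-6)+5=-1
R2=(-1)&31=31
R2=M[4]=-6
R2=(-6)+4=-2
R1=4+4=8
R5=3-1=2
CMP R5, 0  (cmp 2,0)
JGT L2: taken
R2=M[8]=29
R2=29+5=34
R2=34&31=2
R2=M[8]=29
R2=29+4=33
R1=8+4=12
R5=2-1=1
CMP R5, 0  (cmp 1,0)
JGT L2: taken
R2=M[12]=-8
R2=(-8)+5=-3
R2=(-3)&31=29
R2=M[12]=-8
R2=(-8)+4=-4
R1=12+4=16
R5=1-1=0
CMP R5, 0  (cmp 0,0)
JGT L2: not taken
R2=(-4)-18=-22
STORE R2, [12] → M[12]=-22
halt.
Total executed instructions: 42.

42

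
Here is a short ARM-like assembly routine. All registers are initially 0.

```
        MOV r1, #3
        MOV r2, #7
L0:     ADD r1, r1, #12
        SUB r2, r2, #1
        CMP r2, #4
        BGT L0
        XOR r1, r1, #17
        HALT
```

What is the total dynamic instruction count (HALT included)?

r1=3
r2=7
r1=3+12=15
r2=7-1=6
CMP r2, #4  (cmp 6,4)
BGT L0: taken
r1=15+12=27
r2=6-1=5
CMP r2, #4  (cmp 5,4)
BGT L0: taken
r1=27+12=39
r2=5-1=4
CMP r2, #4  (cmp 4,4)
BGT L0: not taken
r1=39^17=54
halt.
Total executed instructions: 16.

16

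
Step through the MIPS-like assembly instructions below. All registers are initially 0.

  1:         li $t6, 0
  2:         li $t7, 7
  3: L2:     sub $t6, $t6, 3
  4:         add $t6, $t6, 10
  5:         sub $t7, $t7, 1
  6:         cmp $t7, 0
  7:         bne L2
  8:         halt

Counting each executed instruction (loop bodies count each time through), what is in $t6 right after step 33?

after li $t6, 0: $t6=0
after li $t7, 7: $t7=7
after sub $t6, $t6, 3: $t6=0-3=-3
after add $t6, $t6, 10: $t6=(-3)+10=7
after sub $t7, $t7, 1: $t7=7-1=6
cmp $t7, 0  (cmp 6,0)
bne L2: taken
after sub $t6, $t6, 3: $t6=7-3=4
after add $t6, $t6, 10: $t6=4+10=14
after sub $t7, $t7, 1: $t7=6-1=5
cmp $t7, 0  (cmp 5,0)
bne L2: taken
after sub $t6, $t6, 3: $t6=14-3=11
after add $t6, $t6, 10: $t6=11+10=21
after sub $t7, $t7, 1: $t7=5-1=4
cmp $t7, 0  (cmp 4,0)
bne L2: taken
after sub $t6, $t6, 3: $t6=21-3=18
after add $t6, $t6, 10: $t6=18+10=28
after sub $t7, $t7, 1: $t7=4-1=3
cmp $t7, 0  (cmp 3,0)
bne L2: taken
after sub $t6, $t6, 3: $t6=28-3=25
after add $t6, $t6, 10: $t6=25+10=35
after sub $t7, $t7, 1: $t7=3-1=2
cmp $t7, 0  (cmp 2,0)
bne L2: taken
after sub $t6, $t6, 3: $t6=35-3=32
after add $t6, $t6, 10: $t6=32+10=42
after sub $t7, $t7, 1: $t7=2-1=1
cmp $t7, 0  (cmp 1,0)
bne L2: taken
after sub $t6, $t6, 3: $t6=42-3=39
After step 33: $t6 = 39.

39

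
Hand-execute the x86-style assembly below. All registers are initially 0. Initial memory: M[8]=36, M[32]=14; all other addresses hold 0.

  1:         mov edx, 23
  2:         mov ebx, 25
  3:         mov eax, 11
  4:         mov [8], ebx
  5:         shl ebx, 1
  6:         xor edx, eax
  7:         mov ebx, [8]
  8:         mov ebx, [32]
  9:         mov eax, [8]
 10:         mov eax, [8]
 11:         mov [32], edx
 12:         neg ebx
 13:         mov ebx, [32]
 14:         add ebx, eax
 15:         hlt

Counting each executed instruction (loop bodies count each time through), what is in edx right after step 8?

28

after mov edx, 23: edx=23
after mov ebx, 25: ebx=25
after mov eax, 11: eax=11
mov [8], ebx → M[8]=25
after shl ebx, 1: ebx=25<<1=50
after xor edx, eax: edx=23^11=28
after mov ebx, [8]: ebx=M[8]=25
after mov ebx, [32]: ebx=M[32]=14
After step 8: edx = 28.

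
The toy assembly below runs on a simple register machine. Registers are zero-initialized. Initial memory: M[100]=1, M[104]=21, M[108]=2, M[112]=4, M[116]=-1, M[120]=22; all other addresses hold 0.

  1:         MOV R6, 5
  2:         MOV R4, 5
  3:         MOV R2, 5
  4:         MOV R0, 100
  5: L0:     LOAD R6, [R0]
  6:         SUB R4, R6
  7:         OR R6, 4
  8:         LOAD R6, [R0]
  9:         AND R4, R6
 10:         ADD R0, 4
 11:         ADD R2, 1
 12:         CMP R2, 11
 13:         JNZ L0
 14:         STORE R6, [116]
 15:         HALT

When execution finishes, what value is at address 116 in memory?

22

MOV R6, 5 → R6=5
MOV R4, 5 → R4=5
MOV R2, 5 → R2=5
MOV R0, 100 → R0=100
LOAD R6, [R0] → R6=M[100]=1
SUB R4, R6 → R4=5-1=4
OR R6, 4 → R6=1|4=5
LOAD R6, [R0] → R6=M[100]=1
AND R4, R6 → R4=4&1=0
ADD R0, 4 → R0=100+4=104
ADD R2, 1 → R2=5+1=6
CMP R2, 11  (cmp 6,11)
JNZ L0: taken
LOAD R6, [R0] → R6=M[104]=21
SUB R4, R6 → R4=0-21=-21
OR R6, 4 → R6=21|4=21
LOAD R6, [R0] → R6=M[104]=21
AND R4, R6 → R4=(-21)&21=1
ADD R0, 4 → R0=104+4=108
ADD R2, 1 → R2=6+1=7
CMP R2, 11  (cmp 7,11)
JNZ L0: taken
LOAD R6, [R0] → R6=M[108]=2
SUB R4, R6 → R4=1-2=-1
OR R6, 4 → R6=2|4=6
LOAD R6, [R0] → R6=M[108]=2
AND R4, R6 → R4=(-1)&2=2
ADD R0, 4 → R0=108+4=112
ADD R2, 1 → R2=7+1=8
CMP R2, 11  (cmp 8,11)
JNZ L0: taken
LOAD R6, [R0] → R6=M[112]=4
SUB R4, R6 → R4=2-4=-2
OR R6, 4 → R6=4|4=4
LOAD R6, [R0] → R6=M[112]=4
AND R4, R6 → R4=(-2)&4=4
ADD R0, 4 → R0=112+4=116
ADD R2, 1 → R2=8+1=9
CMP R2, 11  (cmp 9,11)
JNZ L0: taken
LOAD R6, [R0] → R6=M[116]=-1
SUB R4, R6 → R4=4-(-1)=5
OR R6, 4 → R6=(-1)|4=-1
LOAD R6, [R0] → R6=M[116]=-1
AND R4, R6 → R4=5&(-1)=5
ADD R0, 4 → R0=116+4=120
ADD R2, 1 → R2=9+1=10
CMP R2, 11  (cmp 10,11)
JNZ L0: taken
LOAD R6, [R0] → R6=M[120]=22
SUB R4, R6 → R4=5-22=-17
OR R6, 4 → R6=22|4=22
LOAD R6, [R0] → R6=M[120]=22
AND R4, R6 → R4=(-17)&22=6
ADD R0, 4 → R0=120+4=124
ADD R2, 1 → R2=10+1=11
CMP R2, 11  (cmp 11,11)
JNZ L0: not taken
STORE R6, [116] → M[116]=22
halt.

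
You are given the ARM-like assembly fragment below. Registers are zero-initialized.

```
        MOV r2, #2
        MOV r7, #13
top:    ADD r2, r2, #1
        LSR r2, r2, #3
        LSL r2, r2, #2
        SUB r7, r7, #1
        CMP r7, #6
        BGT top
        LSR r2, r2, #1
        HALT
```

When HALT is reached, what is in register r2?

after MOV r2, #2: r2=2
after MOV r7, #13: r7=13
after ADD r2, r2, #1: r2=2+1=3
after LSR r2, r2, #3: r2=3>>3=0
after LSL r2, r2, #2: r2=0<<2=0
after SUB r7, r7, #1: r7=13-1=12
CMP r7, #6  (cmp 12,6)
BGT top: taken
after ADD r2, r2, #1: r2=0+1=1
after LSR r2, r2, #3: r2=1>>3=0
after LSL r2, r2, #2: r2=0<<2=0
after SUB r7, r7, #1: r7=12-1=11
CMP r7, #6  (cmp 11,6)
BGT top: taken
after ADD r2, r2, #1: r2=0+1=1
after LSR r2, r2, #3: r2=1>>3=0
after LSL r2, r2, #2: r2=0<<2=0
after SUB r7, r7, #1: r7=11-1=10
CMP r7, #6  (cmp 10,6)
BGT top: taken
after ADD r2, r2, #1: r2=0+1=1
after LSR r2, r2, #3: r2=1>>3=0
after LSL r2, r2, #2: r2=0<<2=0
after SUB r7, r7, #1: r7=10-1=9
CMP r7, #6  (cmp 9,6)
BGT top: taken
after ADD r2, r2, #1: r2=0+1=1
after LSR r2, r2, #3: r2=1>>3=0
after LSL r2, r2, #2: r2=0<<2=0
after SUB r7, r7, #1: r7=9-1=8
CMP r7, #6  (cmp 8,6)
BGT top: taken
after ADD r2, r2, #1: r2=0+1=1
after LSR r2, r2, #3: r2=1>>3=0
after LSL r2, r2, #2: r2=0<<2=0
after SUB r7, r7, #1: r7=8-1=7
CMP r7, #6  (cmp 7,6)
BGT top: taken
after ADD r2, r2, #1: r2=0+1=1
after LSR r2, r2, #3: r2=1>>3=0
after LSL r2, r2, #2: r2=0<<2=0
after SUB r7, r7, #1: r7=7-1=6
CMP r7, #6  (cmp 6,6)
BGT top: not taken
after LSR r2, r2, #1: r2=0>>1=0
halt.

0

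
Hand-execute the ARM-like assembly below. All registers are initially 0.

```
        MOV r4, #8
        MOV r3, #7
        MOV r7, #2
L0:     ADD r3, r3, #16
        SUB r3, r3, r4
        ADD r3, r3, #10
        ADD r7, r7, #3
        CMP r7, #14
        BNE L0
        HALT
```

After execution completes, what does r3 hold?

79

r4=8
r3=7
r7=2
r3=7+16=23
r3=23-8=15
r3=15+10=25
r7=2+3=5
CMP r7, #14  (cmp 5,14)
BNE L0: taken
r3=25+16=41
r3=41-8=33
r3=33+10=43
r7=5+3=8
CMP r7, #14  (cmp 8,14)
BNE L0: taken
r3=43+16=59
r3=59-8=51
r3=51+10=61
r7=8+3=11
CMP r7, #14  (cmp 11,14)
BNE L0: taken
r3=61+16=77
r3=77-8=69
r3=69+10=79
r7=11+3=14
CMP r7, #14  (cmp 14,14)
BNE L0: not taken
halt.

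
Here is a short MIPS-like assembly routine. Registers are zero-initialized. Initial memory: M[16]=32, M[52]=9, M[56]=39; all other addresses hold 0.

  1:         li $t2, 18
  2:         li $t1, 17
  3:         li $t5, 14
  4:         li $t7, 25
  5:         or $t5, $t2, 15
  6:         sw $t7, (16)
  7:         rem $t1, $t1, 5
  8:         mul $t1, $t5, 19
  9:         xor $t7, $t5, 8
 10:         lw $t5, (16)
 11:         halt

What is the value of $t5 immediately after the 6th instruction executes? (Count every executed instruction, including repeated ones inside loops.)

31

li $t2, 18 → $t2=18
li $t1, 17 → $t1=17
li $t5, 14 → $t5=14
li $t7, 25 → $t7=25
or $t5, $t2, 15 → $t5=18|15=31
sw $t7, (16) → M[16]=25
After step 6: $t5 = 31.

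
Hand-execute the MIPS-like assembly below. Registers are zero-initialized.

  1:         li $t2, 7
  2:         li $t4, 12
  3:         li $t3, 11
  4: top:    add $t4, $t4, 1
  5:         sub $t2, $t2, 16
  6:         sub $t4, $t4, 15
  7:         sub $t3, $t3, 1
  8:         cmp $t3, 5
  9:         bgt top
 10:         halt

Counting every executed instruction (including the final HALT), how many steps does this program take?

li $t2, 7 → $t2=7
li $t4, 12 → $t4=12
li $t3, 11 → $t3=11
add $t4, $t4, 1 → $t4=12+1=13
sub $t2, $t2, 16 → $t2=7-16=-9
sub $t4, $t4, 15 → $t4=13-15=-2
sub $t3, $t3, 1 → $t3=11-1=10
cmp $t3, 5  (cmp 10,5)
bgt top: taken
add $t4, $t4, 1 → $t4=(-2)+1=-1
sub $t2, $t2, 16 → $t2=(-9)-16=-25
sub $t4, $t4, 15 → $t4=(-1)-15=-16
sub $t3, $t3, 1 → $t3=10-1=9
cmp $t3, 5  (cmp 9,5)
bgt top: taken
add $t4, $t4, 1 → $t4=(-16)+1=-15
sub $t2, $t2, 16 → $t2=(-25)-16=-41
sub $t4, $t4, 15 → $t4=(-15)-15=-30
sub $t3, $t3, 1 → $t3=9-1=8
cmp $t3, 5  (cmp 8,5)
bgt top: taken
add $t4, $t4, 1 → $t4=(-30)+1=-29
sub $t2, $t2, 16 → $t2=(-41)-16=-57
sub $t4, $t4, 15 → $t4=(-29)-15=-44
sub $t3, $t3, 1 → $t3=8-1=7
cmp $t3, 5  (cmp 7,5)
bgt top: taken
add $t4, $t4, 1 → $t4=(-44)+1=-43
sub $t2, $t2, 16 → $t2=(-57)-16=-73
sub $t4, $t4, 15 → $t4=(-43)-15=-58
sub $t3, $t3, 1 → $t3=7-1=6
cmp $t3, 5  (cmp 6,5)
bgt top: taken
add $t4, $t4, 1 → $t4=(-58)+1=-57
sub $t2, $t2, 16 → $t2=(-73)-16=-89
sub $t4, $t4, 15 → $t4=(-57)-15=-72
sub $t3, $t3, 1 → $t3=6-1=5
cmp $t3, 5  (cmp 5,5)
bgt top: not taken
halt.
Total executed instructions: 40.

40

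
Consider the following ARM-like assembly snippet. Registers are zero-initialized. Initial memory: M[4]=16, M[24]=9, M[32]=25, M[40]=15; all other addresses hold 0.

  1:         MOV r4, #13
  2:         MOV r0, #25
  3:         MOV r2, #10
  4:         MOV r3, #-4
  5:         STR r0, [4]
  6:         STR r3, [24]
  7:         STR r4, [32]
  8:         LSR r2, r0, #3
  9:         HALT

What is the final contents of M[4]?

after MOV r4, #13: r4=13
after MOV r0, #25: r0=25
after MOV r2, #10: r2=10
after MOV r3, #-4: r3=-4
STR r0, [4] → M[4]=25
STR r3, [24] → M[24]=-4
STR r4, [32] → M[32]=13
after LSR r2, r0, #3: r2=25>>3=3
halt.

25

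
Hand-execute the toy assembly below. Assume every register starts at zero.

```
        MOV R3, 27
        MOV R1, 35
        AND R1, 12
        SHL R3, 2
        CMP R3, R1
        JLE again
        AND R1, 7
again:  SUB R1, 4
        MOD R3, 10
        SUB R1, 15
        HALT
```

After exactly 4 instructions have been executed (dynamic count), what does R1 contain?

0

after MOV R3, 27: R3=27
after MOV R1, 35: R1=35
after AND R1, 12: R1=35&12=0
after SHL R3, 2: R3=27<<2=108
After step 4: R1 = 0.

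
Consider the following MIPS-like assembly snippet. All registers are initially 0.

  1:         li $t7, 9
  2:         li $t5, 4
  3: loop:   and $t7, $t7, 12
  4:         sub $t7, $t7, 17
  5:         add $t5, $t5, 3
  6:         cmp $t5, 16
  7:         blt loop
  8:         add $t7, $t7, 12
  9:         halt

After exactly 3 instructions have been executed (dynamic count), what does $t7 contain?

8

$t7=9
$t5=4
$t7=9&12=8
After step 3: $t7 = 8.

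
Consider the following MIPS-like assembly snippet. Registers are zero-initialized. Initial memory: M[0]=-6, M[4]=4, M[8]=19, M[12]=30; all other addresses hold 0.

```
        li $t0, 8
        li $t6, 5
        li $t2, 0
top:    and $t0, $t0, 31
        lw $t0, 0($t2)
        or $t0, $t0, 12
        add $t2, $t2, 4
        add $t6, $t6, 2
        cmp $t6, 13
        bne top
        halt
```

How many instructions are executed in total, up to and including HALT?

after li $t0, 8: $t0=8
after li $t6, 5: $t6=5
after li $t2, 0: $t2=0
after and $t0, $t0, 31: $t0=8&31=8
after lw $t0, 0($t2): $t0=M[0]=-6
after or $t0, $t0, 12: $t0=(-6)|12=-2
after add $t2, $t2, 4: $t2=0+4=4
after add $t6, $t6, 2: $t6=5+2=7
cmp $t6, 13  (cmp 7,13)
bne top: taken
after and $t0, $t0, 31: $t0=(-2)&31=30
after lw $t0, 0($t2): $t0=M[4]=4
after or $t0, $t0, 12: $t0=4|12=12
after add $t2, $t2, 4: $t2=4+4=8
after add $t6, $t6, 2: $t6=7+2=9
cmp $t6, 13  (cmp 9,13)
bne top: taken
after and $t0, $t0, 31: $t0=12&31=12
after lw $t0, 0($t2): $t0=M[8]=19
after or $t0, $t0, 12: $t0=19|12=31
after add $t2, $t2, 4: $t2=8+4=12
after add $t6, $t6, 2: $t6=9+2=11
cmp $t6, 13  (cmp 11,13)
bne top: taken
after and $t0, $t0, 31: $t0=31&31=31
after lw $t0, 0($t2): $t0=M[12]=30
after or $t0, $t0, 12: $t0=30|12=30
after add $t2, $t2, 4: $t2=12+4=16
after add $t6, $t6, 2: $t6=11+2=13
cmp $t6, 13  (cmp 13,13)
bne top: not taken
halt.
Total executed instructions: 32.

32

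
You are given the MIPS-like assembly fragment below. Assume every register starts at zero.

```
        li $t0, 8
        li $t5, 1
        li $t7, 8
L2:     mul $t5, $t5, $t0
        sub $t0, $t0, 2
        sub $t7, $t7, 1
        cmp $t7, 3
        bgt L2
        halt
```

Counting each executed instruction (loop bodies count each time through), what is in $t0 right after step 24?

0

after li $t0, 8: $t0=8
after li $t5, 1: $t5=1
after li $t7, 8: $t7=8
after mul $t5, $t5, $t0: $t5=1*8=8
after sub $t0, $t0, 2: $t0=8-2=6
after sub $t7, $t7, 1: $t7=8-1=7
cmp $t7, 3  (cmp 7,3)
bgt L2: taken
after mul $t5, $t5, $t0: $t5=8*6=48
after sub $t0, $t0, 2: $t0=6-2=4
after sub $t7, $t7, 1: $t7=7-1=6
cmp $t7, 3  (cmp 6,3)
bgt L2: taken
after mul $t5, $t5, $t0: $t5=48*4=192
after sub $t0, $t0, 2: $t0=4-2=2
after sub $t7, $t7, 1: $t7=6-1=5
cmp $t7, 3  (cmp 5,3)
bgt L2: taken
after mul $t5, $t5, $t0: $t5=192*2=384
after sub $t0, $t0, 2: $t0=2-2=0
after sub $t7, $t7, 1: $t7=5-1=4
cmp $t7, 3  (cmp 4,3)
bgt L2: taken
after mul $t5, $t5, $t0: $t5=384*0=0
After step 24: $t0 = 0.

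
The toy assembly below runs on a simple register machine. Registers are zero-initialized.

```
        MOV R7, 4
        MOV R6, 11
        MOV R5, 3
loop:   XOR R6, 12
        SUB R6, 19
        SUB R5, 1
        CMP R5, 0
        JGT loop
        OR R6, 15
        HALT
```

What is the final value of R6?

after MOV R7, 4: R7=4
after MOV R6, 11: R6=11
after MOV R5, 3: R5=3
after XOR R6, 12: R6=11^12=7
after SUB R6, 19: R6=7-19=-12
after SUB R5, 1: R5=3-1=2
CMP R5, 0  (cmp 2,0)
JGT loop: taken
after XOR R6, 12: R6=(-12)^12=-8
after SUB R6, 19: R6=(-8)-19=-27
after SUB R5, 1: R5=2-1=1
CMP R5, 0  (cmp 1,0)
JGT loop: taken
after XOR R6, 12: R6=(-27)^12=-23
after SUB R6, 19: R6=(-23)-19=-42
after SUB R5, 1: R5=1-1=0
CMP R5, 0  (cmp 0,0)
JGT loop: not taken
after OR R6, 15: R6=(-42)|15=-33
halt.

-33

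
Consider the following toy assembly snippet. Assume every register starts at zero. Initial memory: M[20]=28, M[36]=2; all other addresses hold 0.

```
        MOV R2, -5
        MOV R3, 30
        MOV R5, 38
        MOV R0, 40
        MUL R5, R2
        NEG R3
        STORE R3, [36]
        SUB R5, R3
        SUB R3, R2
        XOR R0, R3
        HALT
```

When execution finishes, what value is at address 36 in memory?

R2=-5
R3=30
R5=38
R0=40
R5=38*(-5)=-190
R3=-(30)=-30
STORE R3, [36] → M[36]=-30
R5=(-190)-(-30)=-160
R3=(-30)-(-5)=-25
R0=40^(-25)=-49
halt.

-30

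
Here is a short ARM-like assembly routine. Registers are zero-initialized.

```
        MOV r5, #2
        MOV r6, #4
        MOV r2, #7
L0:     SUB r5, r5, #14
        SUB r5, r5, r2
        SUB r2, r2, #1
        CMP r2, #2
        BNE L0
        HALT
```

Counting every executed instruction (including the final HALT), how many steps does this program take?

29

r5=2
r6=4
r2=7
r5=2-14=-12
r5=(-12)-7=-19
r2=7-1=6
CMP r2, #2  (cmp 6,2)
BNE L0: taken
r5=(-19)-14=-33
r5=(-33)-6=-39
r2=6-1=5
CMP r2, #2  (cmp 5,2)
BNE L0: taken
r5=(-39)-14=-53
r5=(-53)-5=-58
r2=5-1=4
CMP r2, #2  (cmp 4,2)
BNE L0: taken
r5=(-58)-14=-72
r5=(-72)-4=-76
r2=4-1=3
CMP r2, #2  (cmp 3,2)
BNE L0: taken
r5=(-76)-14=-90
r5=(-90)-3=-93
r2=3-1=2
CMP r2, #2  (cmp 2,2)
BNE L0: not taken
halt.
Total executed instructions: 29.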